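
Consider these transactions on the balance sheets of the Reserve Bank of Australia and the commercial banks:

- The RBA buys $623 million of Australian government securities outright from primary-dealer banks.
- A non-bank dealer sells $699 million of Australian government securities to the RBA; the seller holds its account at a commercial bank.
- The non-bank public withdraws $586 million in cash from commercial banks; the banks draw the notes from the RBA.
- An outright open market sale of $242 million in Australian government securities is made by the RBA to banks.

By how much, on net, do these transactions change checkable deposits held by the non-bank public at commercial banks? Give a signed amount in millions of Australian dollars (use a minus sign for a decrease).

OMO purchase (from banks) $623 million: the counterparty is a bank, so public deposits are unchanged → 0.
Asset purchase (from non-banks) $699 million: non-bank counterparties' bank balances rise → +$699M.
Currency withdrawal $586 million: non-bank counterparties' bank balances fall → −$586M.
OMO sale (to banks) $242 million: the counterparty is a bank, so public deposits are unchanged → 0.
Net: 0 + 699 − 586 + 0 = +$113 million.

+$113 million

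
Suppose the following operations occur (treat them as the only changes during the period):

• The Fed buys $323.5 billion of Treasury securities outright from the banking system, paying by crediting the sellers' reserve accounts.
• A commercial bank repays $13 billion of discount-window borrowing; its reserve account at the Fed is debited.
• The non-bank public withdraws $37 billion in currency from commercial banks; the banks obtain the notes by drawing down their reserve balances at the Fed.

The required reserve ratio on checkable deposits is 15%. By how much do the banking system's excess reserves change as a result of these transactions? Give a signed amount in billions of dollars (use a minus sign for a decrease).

+$279.05 billion

OMO purchase (from banks) $323.5 billion: reserves +$323.5B, deposits 0.
Discount-window repayment $13 billion: reserves −$13B, deposits 0.
Currency withdrawal $37 billion: reserves −$37B, deposits −$37B.
Totals: Δreserves = +$273.5B, Δdeposits = −$37B.
Δrequired reserves = 15% × −$37B = −$5.55B.
Δexcess reserves = Δreserves − Δrequired = +$273.5B − (−$5.55B) = +$279.05 billion.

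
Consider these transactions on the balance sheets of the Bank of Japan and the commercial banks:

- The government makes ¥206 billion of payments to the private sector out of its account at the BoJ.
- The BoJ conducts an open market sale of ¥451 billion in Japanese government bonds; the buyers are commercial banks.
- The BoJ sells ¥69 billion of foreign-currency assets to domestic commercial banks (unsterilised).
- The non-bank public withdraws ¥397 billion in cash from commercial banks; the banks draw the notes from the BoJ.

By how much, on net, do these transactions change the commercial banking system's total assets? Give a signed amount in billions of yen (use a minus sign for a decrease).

BoJ balance sheet:
  Assets:      Securities −¥451B, Foreign assets −¥69B
  Liabilities: Bank reserves −¥711B, Currency in circulation +¥397B, Government deposits −¥206B
Commercial banking system:
  Assets:      Reserves at CB −¥711B, Securities +¥451B, Foreign assets +¥69B
  Liabilities: Checkable deposits −¥191B
Change in total bank assets = -¥191 billion.

-¥191 billion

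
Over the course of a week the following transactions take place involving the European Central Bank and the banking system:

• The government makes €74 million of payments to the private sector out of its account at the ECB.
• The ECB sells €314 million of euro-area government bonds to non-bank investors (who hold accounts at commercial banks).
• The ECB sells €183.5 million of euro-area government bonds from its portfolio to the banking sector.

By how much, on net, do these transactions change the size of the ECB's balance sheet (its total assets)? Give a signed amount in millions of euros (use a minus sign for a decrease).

-€497.5 million

ECB balance sheet:
  Assets:      Securities −€497.5M
  Liabilities: Bank reserves −€423.5M, Government deposits −€74M
Commercial banking system:
  Assets:      Reserves at CB −€423.5M, Securities +€183.5M
  Liabilities: Checkable deposits −€240M
Change in total ECB assets = -€497.5 million.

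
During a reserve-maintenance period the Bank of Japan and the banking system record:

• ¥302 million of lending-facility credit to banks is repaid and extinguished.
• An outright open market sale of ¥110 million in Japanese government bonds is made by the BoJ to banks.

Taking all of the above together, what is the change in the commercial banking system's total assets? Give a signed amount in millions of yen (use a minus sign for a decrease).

BoJ balance sheet:
  Assets:      Securities −¥110M, Loans to banks −¥302M
  Liabilities: Bank reserves −¥412M
Commercial banking system:
  Assets:      Reserves at CB −¥412M, Securities +¥110M
  Liabilities: Borrowings from CB −¥302M
Change in total bank assets = -¥302 million.

-¥302 million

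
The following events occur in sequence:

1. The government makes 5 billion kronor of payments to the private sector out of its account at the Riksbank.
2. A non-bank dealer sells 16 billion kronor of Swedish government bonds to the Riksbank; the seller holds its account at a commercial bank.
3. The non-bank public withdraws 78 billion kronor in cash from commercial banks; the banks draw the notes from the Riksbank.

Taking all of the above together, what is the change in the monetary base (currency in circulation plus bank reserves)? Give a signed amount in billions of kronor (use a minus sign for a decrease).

+21 billion

Riksbank balance sheet:
  Assets:      Securities +16B
  Liabilities: Bank reserves −57B, Currency in circulation +78B, Government deposits −5B
Monetary base = currency + reserves: +78B + (−57B) = +21 billion.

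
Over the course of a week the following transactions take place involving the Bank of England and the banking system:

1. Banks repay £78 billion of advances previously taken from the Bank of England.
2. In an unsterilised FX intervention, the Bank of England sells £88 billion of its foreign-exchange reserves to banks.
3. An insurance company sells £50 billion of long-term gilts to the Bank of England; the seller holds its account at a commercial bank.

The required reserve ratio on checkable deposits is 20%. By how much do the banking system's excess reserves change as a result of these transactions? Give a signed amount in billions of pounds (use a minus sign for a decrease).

Discount-window repayment £78 billion: reserves −£78B, deposits 0.
FX sale £88 billion: reserves −£88B, deposits 0.
Asset purchase (from non-banks) £50 billion: reserves +£50B, deposits +£50B.
Totals: Δreserves = −£116B, Δdeposits = +£50B.
Δrequired reserves = 20% × +£50B = +£10B.
Δexcess reserves = Δreserves − Δrequired = −£116B − (+£10B) = -£126 billion.

-£126 billion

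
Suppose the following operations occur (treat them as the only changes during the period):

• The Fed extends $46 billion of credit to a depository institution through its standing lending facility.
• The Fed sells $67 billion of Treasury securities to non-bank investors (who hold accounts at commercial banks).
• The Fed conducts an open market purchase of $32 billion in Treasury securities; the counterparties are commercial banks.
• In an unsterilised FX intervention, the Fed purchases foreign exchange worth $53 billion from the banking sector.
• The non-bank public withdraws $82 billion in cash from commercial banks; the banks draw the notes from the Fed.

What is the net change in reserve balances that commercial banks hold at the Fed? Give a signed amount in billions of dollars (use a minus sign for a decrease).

Discount-window loan $46 billion: the loan is credited to the bank's reserve account → +$46B.
Asset sale (to non-banks) $67 billion: the non-bank buyers' banks settle from reserves → −$67B.
OMO purchase (from banks) $32 billion: the Fed pays by crediting reserve accounts → +$32B.
FX purchase $53 billion: the Fed pays by crediting reserve accounts → +$53B.
Currency withdrawal $82 billion: banks swap reserves for currency → −$82B.
Net: 46 − 67 + 32 + 53 − 82 = -$18 billion.

-$18 billion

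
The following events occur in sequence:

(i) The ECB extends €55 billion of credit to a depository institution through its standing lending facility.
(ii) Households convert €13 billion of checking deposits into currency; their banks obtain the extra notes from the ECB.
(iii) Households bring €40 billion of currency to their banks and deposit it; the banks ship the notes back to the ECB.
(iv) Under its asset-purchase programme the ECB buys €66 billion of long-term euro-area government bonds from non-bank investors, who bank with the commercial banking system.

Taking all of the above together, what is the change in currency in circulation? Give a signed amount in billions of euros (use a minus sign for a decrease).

Discount-window loan €55 billion: no currency enters or leaves circulation → 0.
Currency withdrawal €13 billion: notes leave the central bank → +€13B.
Currency deposit €40 billion: notes return to the central bank → −€40B.
Asset purchase (from non-banks) €66 billion: no currency enters or leaves circulation → 0.
Net: 0 + 13 − 40 + 0 = -€27 billion.

-€27 billion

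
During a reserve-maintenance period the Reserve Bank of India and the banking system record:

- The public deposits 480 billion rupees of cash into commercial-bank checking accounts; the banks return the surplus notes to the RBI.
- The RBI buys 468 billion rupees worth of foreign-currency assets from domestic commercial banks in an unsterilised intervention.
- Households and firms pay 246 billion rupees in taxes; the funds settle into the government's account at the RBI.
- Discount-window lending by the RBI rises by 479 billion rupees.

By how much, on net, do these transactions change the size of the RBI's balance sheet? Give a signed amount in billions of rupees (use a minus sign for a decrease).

+947 billion

RBI balance sheet:
  Assets:      Loans to banks +479B, Foreign assets +468B
  Liabilities: Bank reserves +1181B, Currency in circulation −480B, Government deposits +246B
Change in total RBI assets = +947 billion.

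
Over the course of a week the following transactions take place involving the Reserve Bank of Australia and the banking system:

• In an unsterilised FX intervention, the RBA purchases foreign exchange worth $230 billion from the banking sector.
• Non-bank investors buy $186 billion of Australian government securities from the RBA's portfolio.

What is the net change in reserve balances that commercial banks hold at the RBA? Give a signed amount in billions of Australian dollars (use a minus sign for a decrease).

RBA balance sheet:
  Assets:      Securities −$186B, Foreign assets +$230B
  Liabilities: Bank reserves +$44B
So the change in reserve balances that commercial banks hold at the RBA is +$44 billion.

+$44 billion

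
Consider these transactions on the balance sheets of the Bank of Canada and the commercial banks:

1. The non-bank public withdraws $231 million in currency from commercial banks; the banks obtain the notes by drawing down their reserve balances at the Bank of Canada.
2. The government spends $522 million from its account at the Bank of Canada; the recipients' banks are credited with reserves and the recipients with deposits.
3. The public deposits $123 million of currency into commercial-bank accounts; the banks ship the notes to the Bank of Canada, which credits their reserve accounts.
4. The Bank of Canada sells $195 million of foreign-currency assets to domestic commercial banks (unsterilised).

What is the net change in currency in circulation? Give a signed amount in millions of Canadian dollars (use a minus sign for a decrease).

+$108 million

Bank of Canada balance sheet:
  Assets:      Foreign assets −$195M
  Liabilities: Bank reserves +$219M, Currency in circulation +$108M, Government deposits −$522M
So the change in currency in circulation is +$108 million.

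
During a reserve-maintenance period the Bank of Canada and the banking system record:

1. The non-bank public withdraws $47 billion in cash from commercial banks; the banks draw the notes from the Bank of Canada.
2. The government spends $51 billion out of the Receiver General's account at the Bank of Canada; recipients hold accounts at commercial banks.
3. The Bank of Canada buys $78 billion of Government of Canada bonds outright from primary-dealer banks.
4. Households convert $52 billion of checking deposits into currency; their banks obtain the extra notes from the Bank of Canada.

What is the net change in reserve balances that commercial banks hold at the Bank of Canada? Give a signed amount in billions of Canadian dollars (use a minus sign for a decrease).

Currency withdrawal $47 billion: banks swap reserves for currency → −$47B.
Government spending $51 billion: government payments flow into bank reserve accounts → +$51B.
OMO purchase (from banks) $78 billion: the Bank of Canada pays by crediting reserve accounts → +$78B.
Currency withdrawal $52 billion: banks swap reserves for currency → −$52B.
Net: −47 + 51 + 78 − 52 = +$30 billion.

+$30 billion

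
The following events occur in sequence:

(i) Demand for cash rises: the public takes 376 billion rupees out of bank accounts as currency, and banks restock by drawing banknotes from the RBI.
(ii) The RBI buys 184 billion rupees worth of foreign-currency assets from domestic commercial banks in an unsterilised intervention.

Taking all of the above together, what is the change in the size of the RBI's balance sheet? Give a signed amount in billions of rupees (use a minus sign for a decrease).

+184 billion

RBI balance sheet:
  Assets:      Foreign assets +184B
  Liabilities: Bank reserves −192B, Currency in circulation +376B
Change in total RBI assets = +184 billion.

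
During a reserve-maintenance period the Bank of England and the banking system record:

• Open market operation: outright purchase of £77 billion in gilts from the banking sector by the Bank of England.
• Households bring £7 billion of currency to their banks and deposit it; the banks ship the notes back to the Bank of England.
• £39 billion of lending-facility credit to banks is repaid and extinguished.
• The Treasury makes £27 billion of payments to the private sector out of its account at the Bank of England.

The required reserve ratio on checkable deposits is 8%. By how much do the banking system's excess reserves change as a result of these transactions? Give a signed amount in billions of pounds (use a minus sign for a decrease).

OMO purchase (from banks) £77 billion: reserves +£77B, deposits 0.
Currency deposit £7 billion: reserves +£7B, deposits +£7B.
Discount-window repayment £39 billion: reserves −£39B, deposits 0.
Government spending £27 billion: reserves +£27B, deposits +£27B.
Totals: Δreserves = +£72B, Δdeposits = +£34B.
Δrequired reserves = 8% × +£34B = +£2.72B.
Δexcess reserves = Δreserves − Δrequired = +£72B − (+£2.72B) = +£69.28 billion.

+£69.28 billion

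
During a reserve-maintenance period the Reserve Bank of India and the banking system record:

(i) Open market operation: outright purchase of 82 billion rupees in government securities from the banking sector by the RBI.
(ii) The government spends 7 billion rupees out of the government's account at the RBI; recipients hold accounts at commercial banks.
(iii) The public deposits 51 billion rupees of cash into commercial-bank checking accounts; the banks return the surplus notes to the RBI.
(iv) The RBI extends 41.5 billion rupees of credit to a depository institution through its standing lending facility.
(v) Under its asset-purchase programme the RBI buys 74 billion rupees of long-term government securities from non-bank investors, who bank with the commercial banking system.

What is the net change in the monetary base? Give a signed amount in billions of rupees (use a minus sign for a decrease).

OMO purchase (from banks) 82 billion rupees: RBI balance sheet expands → +82B.
Government spending 7 billion rupees: a non-base liability converts back to reserves → +7B.
Currency deposit 51 billion rupees: just a shift between currency and reserves — both are base money → 0.
Discount-window loan 41.5 billion rupees: RBI balance sheet expands → +41.5B.
Asset purchase (from non-banks) 74 billion rupees: RBI balance sheet expands → +74B.
Net: 82 + 7 + 0 + 41.5 + 74 = +204.5 billion.

+204.5 billion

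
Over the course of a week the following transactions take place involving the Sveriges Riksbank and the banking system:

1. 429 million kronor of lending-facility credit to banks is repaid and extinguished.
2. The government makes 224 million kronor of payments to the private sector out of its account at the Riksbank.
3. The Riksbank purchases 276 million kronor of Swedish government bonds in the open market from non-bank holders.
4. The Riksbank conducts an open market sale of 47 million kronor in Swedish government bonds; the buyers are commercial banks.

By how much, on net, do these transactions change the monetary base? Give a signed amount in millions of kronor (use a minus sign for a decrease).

Discount-window repayment 429 million kronor: Riksbank balance sheet contracts → −429M.
Government spending 224 million kronor: a non-base liability converts back to reserves → +224M.
Asset purchase (from non-banks) 276 million kronor: Riksbank balance sheet expands → +276M.
OMO sale (to banks) 47 million kronor: Riksbank balance sheet contracts → −47M.
Net: −429 + 224 + 276 − 47 = +24 million.

+24 million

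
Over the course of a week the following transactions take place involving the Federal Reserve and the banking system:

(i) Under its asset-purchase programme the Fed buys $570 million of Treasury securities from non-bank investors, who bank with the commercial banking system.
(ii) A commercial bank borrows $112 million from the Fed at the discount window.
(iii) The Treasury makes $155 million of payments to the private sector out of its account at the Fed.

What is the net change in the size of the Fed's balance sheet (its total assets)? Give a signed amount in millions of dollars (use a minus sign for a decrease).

Fed balance sheet:
  Assets:      Securities +$570M, Loans to banks +$112M
  Liabilities: Bank reserves +$837M, Government deposits −$155M
Change in total Fed assets = +$682 million.

+$682 million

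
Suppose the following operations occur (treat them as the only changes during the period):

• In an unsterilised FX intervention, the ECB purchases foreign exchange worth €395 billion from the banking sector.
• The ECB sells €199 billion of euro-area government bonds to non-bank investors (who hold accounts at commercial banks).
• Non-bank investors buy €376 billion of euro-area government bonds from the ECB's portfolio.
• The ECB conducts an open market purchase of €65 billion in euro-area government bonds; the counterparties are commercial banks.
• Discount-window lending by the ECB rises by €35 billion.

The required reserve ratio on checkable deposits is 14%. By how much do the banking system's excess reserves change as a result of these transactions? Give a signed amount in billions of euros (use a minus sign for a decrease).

FX purchase €395 billion: reserves +€395B, deposits 0.
Asset sale (to non-banks) €199 billion: reserves −€199B, deposits −€199B.
Asset sale (to non-banks) €376 billion: reserves −€376B, deposits −€376B.
OMO purchase (from banks) €65 billion: reserves +€65B, deposits 0.
Discount-window loan €35 billion: reserves +€35B, deposits 0.
Totals: Δreserves = −€80B, Δdeposits = −€575B.
Δrequired reserves = 14% × −€575B = −€80.5B.
Δexcess reserves = Δreserves − Δrequired = −€80B − (−€80.5B) = +€0.5 billion.

+€0.5 billion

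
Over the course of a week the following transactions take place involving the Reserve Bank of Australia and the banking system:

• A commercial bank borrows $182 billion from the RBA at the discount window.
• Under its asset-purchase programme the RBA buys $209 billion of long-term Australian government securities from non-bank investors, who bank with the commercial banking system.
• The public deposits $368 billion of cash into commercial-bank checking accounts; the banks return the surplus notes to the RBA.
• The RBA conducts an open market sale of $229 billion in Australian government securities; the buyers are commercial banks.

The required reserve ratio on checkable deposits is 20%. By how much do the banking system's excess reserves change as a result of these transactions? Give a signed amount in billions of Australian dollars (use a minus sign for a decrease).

+$414.6 billion

Discount-window loan $182 billion: reserves +$182B, deposits 0.
Asset purchase (from non-banks) $209 billion: reserves +$209B, deposits +$209B.
Currency deposit $368 billion: reserves +$368B, deposits +$368B.
OMO sale (to banks) $229 billion: reserves −$229B, deposits 0.
Totals: Δreserves = +$530B, Δdeposits = +$577B.
Δrequired reserves = 20% × +$577B = +$115.4B.
Δexcess reserves = Δreserves − Δrequired = +$530B − (+$115.4B) = +$414.6 billion.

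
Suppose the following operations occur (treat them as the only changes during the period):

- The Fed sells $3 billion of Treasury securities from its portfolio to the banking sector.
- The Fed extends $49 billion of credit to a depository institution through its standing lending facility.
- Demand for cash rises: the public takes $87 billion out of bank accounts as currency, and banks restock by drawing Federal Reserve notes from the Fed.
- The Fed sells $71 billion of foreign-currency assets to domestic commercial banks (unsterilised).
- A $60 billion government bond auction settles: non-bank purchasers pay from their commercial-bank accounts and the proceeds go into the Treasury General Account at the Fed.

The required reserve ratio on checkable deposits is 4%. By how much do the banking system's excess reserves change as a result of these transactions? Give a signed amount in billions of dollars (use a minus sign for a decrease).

OMO sale (to banks) $3 billion: reserves −$3B, deposits 0.
Discount-window loan $49 billion: reserves +$49B, deposits 0.
Currency withdrawal $87 billion: reserves −$87B, deposits −$87B.
FX sale $71 billion: reserves −$71B, deposits 0.
Government account inflow $60 billion: reserves −$60B, deposits −$60B.
Totals: Δreserves = −$172B, Δdeposits = −$147B.
Δrequired reserves = 4% × −$147B = −$5.88B.
Δexcess reserves = Δreserves − Δrequired = −$172B − (−$5.88B) = -$166.12 billion.

-$166.12 billion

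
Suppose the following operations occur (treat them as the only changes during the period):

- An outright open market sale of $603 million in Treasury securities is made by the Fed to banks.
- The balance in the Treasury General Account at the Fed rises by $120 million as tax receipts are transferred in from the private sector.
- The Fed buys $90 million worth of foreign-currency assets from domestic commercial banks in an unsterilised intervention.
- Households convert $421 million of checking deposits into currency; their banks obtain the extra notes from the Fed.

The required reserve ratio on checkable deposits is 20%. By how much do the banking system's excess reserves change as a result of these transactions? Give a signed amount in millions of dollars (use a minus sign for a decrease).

-$945.8 million

OMO sale (to banks) $603 million: reserves −$603M, deposits 0.
Government account inflow $120 million: reserves −$120M, deposits −$120M.
FX purchase $90 million: reserves +$90M, deposits 0.
Currency withdrawal $421 million: reserves −$421M, deposits −$421M.
Totals: Δreserves = −$1054M, Δdeposits = −$541M.
Δrequired reserves = 20% × −$541M = −$108.2M.
Δexcess reserves = Δreserves − Δrequired = −$1054M − (−$108.2M) = -$945.8 million.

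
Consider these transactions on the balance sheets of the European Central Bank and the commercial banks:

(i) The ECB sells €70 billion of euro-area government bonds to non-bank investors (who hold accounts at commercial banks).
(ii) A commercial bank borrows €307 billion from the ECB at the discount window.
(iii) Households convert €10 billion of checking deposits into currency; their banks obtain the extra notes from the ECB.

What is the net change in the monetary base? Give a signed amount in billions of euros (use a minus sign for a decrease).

Asset sale (to non-banks) €70 billion: ECB balance sheet contracts → −€70B.
Discount-window loan €307 billion: ECB balance sheet expands → +€307B.
Currency withdrawal €10 billion: just a shift between currency and reserves — both are base money → 0.
Net: −70 + 307 + 0 = +€237 billion.

+€237 billion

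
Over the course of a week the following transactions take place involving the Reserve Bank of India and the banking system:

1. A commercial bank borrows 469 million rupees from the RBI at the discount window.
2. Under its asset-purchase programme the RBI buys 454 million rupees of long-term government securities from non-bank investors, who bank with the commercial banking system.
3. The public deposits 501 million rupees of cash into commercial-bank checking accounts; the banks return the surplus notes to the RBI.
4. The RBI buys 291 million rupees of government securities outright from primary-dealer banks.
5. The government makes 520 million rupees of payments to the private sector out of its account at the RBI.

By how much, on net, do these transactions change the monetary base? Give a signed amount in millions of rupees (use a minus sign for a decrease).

Discount-window loan 469 million rupees: RBI balance sheet expands → +469M.
Asset purchase (from non-banks) 454 million rupees: RBI balance sheet expands → +454M.
Currency deposit 501 million rupees: just a shift between currency and reserves — both are base money → 0.
OMO purchase (from banks) 291 million rupees: RBI balance sheet expands → +291M.
Government spending 520 million rupees: a non-base liability converts back to reserves → +520M.
Net: 469 + 454 + 0 + 291 + 520 = +1734 million.

+1734 million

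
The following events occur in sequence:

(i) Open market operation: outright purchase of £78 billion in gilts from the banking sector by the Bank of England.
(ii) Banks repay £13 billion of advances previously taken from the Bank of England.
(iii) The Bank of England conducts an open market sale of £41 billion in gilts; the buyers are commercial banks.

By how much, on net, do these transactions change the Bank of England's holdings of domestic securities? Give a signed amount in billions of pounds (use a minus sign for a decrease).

+£37 billion

OMO purchase (from banks) £78 billion: securities added to the Bank of England's portfolio → +£78B.
Discount-window repayment £13 billion: the Bank of England's securities portfolio is untouched → 0.
OMO sale (to banks) £41 billion: securities removed from the Bank of England's portfolio → −£41B.
Net: 78 + 0 − 41 = +£37 billion.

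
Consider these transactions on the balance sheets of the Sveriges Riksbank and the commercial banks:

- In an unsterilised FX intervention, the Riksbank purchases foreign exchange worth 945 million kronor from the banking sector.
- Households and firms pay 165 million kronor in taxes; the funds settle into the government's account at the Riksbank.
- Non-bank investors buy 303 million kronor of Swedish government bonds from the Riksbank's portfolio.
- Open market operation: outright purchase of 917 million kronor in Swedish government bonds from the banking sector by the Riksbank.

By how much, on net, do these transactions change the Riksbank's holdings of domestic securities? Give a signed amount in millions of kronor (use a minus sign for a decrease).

+614 million

FX purchase 945 million kronor: the Riksbank's securities portfolio is untouched → 0.
Government account inflow 165 million kronor: the Riksbank's securities portfolio is untouched → 0.
Asset sale (to non-banks) 303 million kronor: securities removed from the Riksbank's portfolio → −303M.
OMO purchase (from banks) 917 million kronor: securities added to the Riksbank's portfolio → +917M.
Net: 0 + 0 − 303 + 917 = +614 million.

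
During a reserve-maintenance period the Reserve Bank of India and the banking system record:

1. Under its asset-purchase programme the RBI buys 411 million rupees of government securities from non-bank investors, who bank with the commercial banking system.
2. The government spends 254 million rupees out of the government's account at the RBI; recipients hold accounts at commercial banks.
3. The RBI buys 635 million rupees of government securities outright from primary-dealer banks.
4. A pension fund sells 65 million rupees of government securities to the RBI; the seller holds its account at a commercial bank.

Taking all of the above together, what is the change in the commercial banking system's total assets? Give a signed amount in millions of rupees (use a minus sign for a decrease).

Asset purchase (from non-banks) 411 million rupees: bank balance sheets expand → +411M.
Government spending 254 million rupees: bank balance sheets expand → +254M.
OMO purchase (from banks) 635 million rupees: just an asset swap on bank balance sheets → 0.
Asset purchase (from non-banks) 65 million rupees: bank balance sheets expand → +65M.
Net: 411 + 254 + 0 + 65 = +730 million.

+730 million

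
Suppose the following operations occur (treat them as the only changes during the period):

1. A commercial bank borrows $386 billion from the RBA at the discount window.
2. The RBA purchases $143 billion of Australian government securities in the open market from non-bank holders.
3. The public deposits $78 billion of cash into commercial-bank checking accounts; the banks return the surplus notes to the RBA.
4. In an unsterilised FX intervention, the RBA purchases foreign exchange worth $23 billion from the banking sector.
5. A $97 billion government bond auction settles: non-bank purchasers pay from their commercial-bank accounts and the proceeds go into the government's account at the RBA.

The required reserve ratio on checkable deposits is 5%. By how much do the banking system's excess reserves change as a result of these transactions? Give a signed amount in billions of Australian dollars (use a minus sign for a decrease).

Discount-window loan $386 billion: reserves +$386B, deposits 0.
Asset purchase (from non-banks) $143 billion: reserves +$143B, deposits +$143B.
Currency deposit $78 billion: reserves +$78B, deposits +$78B.
FX purchase $23 billion: reserves +$23B, deposits 0.
Government account inflow $97 billion: reserves −$97B, deposits −$97B.
Totals: Δreserves = +$533B, Δdeposits = +$124B.
Δrequired reserves = 5% × +$124B = +$6.2B.
Δexcess reserves = Δreserves − Δrequired = +$533B − (+$6.2B) = +$526.8 billion.

+$526.8 billion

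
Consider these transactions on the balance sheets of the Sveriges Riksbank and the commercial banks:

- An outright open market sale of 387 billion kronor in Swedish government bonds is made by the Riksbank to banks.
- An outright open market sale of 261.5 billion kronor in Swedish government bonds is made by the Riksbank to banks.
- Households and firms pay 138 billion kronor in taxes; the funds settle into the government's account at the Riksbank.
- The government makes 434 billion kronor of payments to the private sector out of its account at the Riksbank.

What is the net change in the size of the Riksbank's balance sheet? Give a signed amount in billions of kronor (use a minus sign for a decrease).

-648.5 billion

OMO sale (to banks) 387 billion kronor: a Riksbank asset is shed → −387B.
OMO sale (to banks) 261.5 billion kronor: a Riksbank asset is shed → −261.5B.
Government account inflow 138 billion kronor: only the composition of liabilities changes → 0.
Government spending 434 billion kronor: only the composition of liabilities changes → 0.
Net: −387 − 261.5 + 0 + 0 = -648.5 billion.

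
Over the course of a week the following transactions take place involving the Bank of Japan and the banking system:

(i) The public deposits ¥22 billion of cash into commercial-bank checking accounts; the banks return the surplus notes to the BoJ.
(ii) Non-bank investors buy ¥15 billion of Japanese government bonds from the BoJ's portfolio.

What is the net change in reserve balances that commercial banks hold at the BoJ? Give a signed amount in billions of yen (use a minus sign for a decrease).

Currency deposit ¥22 billion: returned notes are swapped for reserve credit → +¥22B.
Asset sale (to non-banks) ¥15 billion: the non-bank buyers' banks settle from reserves → −¥15B.
Net: 22 − 15 = +¥7 billion.

+¥7 billion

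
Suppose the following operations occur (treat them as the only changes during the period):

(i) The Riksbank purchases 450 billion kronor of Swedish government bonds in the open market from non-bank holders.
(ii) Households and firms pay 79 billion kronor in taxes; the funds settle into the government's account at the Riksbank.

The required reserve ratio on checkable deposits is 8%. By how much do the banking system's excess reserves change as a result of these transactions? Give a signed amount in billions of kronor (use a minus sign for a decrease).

Asset purchase (from non-banks) 450 billion kronor: reserves +450B, deposits +450B.
Government account inflow 79 billion kronor: reserves −79B, deposits −79B.
Totals: Δreserves = +371B, Δdeposits = +371B.
Δrequired reserves = 8% × +371B = +29.68B.
Δexcess reserves = Δreserves − Δrequired = +371B − (+29.68B) = +341.32 billion.

+341.32 billion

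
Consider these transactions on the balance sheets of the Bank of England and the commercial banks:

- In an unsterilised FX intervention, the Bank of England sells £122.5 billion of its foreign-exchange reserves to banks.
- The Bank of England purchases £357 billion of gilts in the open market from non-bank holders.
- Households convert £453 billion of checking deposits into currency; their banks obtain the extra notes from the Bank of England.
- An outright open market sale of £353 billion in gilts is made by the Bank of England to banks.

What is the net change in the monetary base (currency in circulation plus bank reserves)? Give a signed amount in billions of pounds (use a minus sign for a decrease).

FX sale £122.5 billion: Bank of England balance sheet contracts → −£122.5B.
Asset purchase (from non-banks) £357 billion: Bank of England balance sheet expands → +£357B.
Currency withdrawal £453 billion: just a shift between currency and reserves — both are base money → 0.
OMO sale (to banks) £353 billion: Bank of England balance sheet contracts → −£353B.
Net: −122.5 + 357 + 0 − 353 = -£118.5 billion.

-£118.5 billion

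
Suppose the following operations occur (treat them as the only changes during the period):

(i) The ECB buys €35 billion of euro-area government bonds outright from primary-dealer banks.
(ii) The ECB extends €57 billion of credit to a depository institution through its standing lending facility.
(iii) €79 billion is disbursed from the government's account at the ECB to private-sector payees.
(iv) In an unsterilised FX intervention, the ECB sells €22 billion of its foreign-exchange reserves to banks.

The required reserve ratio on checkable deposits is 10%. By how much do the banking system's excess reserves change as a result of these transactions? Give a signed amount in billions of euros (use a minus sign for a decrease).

OMO purchase (from banks) €35 billion: reserves +€35B, deposits 0.
Discount-window loan €57 billion: reserves +€57B, deposits 0.
Government spending €79 billion: reserves +€79B, deposits +€79B.
FX sale €22 billion: reserves −€22B, deposits 0.
Totals: Δreserves = +€149B, Δdeposits = +€79B.
Δrequired reserves = 10% × +€79B = +€7.9B.
Δexcess reserves = Δreserves − Δrequired = +€149B − (+€7.9B) = +€141.1 billion.

+€141.1 billion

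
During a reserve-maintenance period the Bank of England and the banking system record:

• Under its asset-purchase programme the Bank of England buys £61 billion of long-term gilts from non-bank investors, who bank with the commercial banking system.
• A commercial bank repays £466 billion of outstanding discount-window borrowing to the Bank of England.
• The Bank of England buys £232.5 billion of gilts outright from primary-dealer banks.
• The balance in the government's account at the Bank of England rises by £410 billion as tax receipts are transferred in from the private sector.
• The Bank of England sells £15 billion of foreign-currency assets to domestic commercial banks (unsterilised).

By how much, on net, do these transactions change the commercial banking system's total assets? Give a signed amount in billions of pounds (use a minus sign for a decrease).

Bank of England balance sheet:
  Assets:      Securities +£293.5B, Loans to banks −£466B, Foreign assets −£15B
  Liabilities: Bank reserves −£597.5B, Government deposits +£410B
Commercial banking system:
  Assets:      Reserves at CB −£597.5B, Securities −£232.5B, Foreign assets +£15B
  Liabilities: Checkable deposits −£349B, Borrowings from CB −£466B
Change in total bank assets = -£815 billion.

-£815 billion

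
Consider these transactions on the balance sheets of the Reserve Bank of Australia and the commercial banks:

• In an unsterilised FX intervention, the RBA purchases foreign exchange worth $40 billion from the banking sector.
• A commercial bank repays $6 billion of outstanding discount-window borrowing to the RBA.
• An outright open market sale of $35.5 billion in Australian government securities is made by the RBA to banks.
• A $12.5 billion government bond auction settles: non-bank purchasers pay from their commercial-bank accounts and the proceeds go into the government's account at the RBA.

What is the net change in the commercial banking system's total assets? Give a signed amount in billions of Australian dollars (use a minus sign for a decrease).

-$18.5 billion

FX purchase $40 billion: just an asset swap on bank balance sheets → 0.
Discount-window repayment $6 billion: bank balance sheets shrink → −$6B.
OMO sale (to banks) $35.5 billion: just an asset swap on bank balance sheets → 0.
Government account inflow $12.5 billion: bank balance sheets shrink → −$12.5B.
Net: 0 − 6 + 0 − 12.5 = -$18.5 billion.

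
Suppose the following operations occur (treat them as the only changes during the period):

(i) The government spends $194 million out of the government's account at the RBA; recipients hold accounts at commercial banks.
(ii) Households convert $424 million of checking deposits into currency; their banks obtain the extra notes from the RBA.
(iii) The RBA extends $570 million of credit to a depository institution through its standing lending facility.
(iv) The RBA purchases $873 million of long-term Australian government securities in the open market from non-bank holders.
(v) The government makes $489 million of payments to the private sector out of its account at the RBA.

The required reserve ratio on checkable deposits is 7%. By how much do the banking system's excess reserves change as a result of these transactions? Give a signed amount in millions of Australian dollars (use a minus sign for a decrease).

Government spending $194 million: reserves +$194M, deposits +$194M.
Currency withdrawal $424 million: reserves −$424M, deposits −$424M.
Discount-window loan $570 million: reserves +$570M, deposits 0.
Asset purchase (from non-banks) $873 million: reserves +$873M, deposits +$873M.
Government spending $489 million: reserves +$489M, deposits +$489M.
Totals: Δreserves = +$1702M, Δdeposits = +$1132M.
Δrequired reserves = 7% × +$1132M = +$79.24M.
Δexcess reserves = Δreserves − Δrequired = +$1702M − (+$79.24M) = +$1622.76 million.

+$1622.76 million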